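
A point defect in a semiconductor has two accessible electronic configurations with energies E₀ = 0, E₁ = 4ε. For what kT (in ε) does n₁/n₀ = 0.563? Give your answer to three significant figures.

n₁/n₀ = exp[−(E₁−E₀)/kT] = 0.563.
⇒ (E₁−E₀)/kT = ln(1/0.563) = ln(1.7762) = 0.57448.
kT = 4ε / 0.57448 = 6.96 ε.

6.96 ε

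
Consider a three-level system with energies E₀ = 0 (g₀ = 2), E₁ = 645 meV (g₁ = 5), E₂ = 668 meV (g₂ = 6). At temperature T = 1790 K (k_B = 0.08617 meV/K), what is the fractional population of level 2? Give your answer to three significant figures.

k_BT = 0.08617 × 1790 K = 154.24 meV.
Eᵢ/kT = 0, 4.1818, 4.3309.
Z = Σ gᵢe^(−Eᵢ/kT) = 2·e^(−0) + 5·e^(−4.1818) + 6·e^(−4.3309) = 2.0000 + 0.076355 + 0.078934 = 2.1553.
P₂ = g₂ e^(−E₂/kT) / Z = 0.078934/2.1553 = 0.0366.

0.0366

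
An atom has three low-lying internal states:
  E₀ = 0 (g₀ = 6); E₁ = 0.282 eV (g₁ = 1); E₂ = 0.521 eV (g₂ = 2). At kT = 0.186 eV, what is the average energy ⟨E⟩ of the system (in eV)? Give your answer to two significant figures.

Eᵢ/kT = 0, 1.516, 2.801.
Z = Σ gᵢe^(−Eᵢ/kT) = 6·e^(−0) + 1·e^(−1.516) + 2·e^(−2.801) = 6.000 + 0.2196 + 0.1215 = 6.341.
⟨E⟩ = Σ Eᵢ gᵢe^(−Eᵢ/kT) / Z = (0·6.000 + 0.282·0.2196 + 0.521·0.1215) / 6.341 = 0.020 eV.

0.020 eV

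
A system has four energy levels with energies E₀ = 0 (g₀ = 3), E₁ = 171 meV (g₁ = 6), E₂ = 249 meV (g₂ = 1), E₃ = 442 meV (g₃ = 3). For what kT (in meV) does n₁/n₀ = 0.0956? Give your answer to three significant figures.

56.2 meV

n₁/n₀ = (g₁/g₀) exp[−(E₁−E₀)/kT] = 0.0956.
⇒ (E₁−E₀)/kT = ln((6/3)/0.0956) = ln(20.921) = 3.0408.
kT = 171 meV / 3.0408 = 56.2 meV.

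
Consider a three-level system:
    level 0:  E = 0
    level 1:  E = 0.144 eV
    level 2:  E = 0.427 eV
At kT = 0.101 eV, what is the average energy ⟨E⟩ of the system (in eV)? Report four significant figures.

Eᵢ/kT = 0, 1.42574, 4.22772.
Z = Σ e^(−Eᵢ/kT) = e^(−0) + e^(−1.42574) + e^(−4.22772) = 1.00000 + 0.240331 + 0.0145856 = 1.25492.
⟨E⟩ = Σ Eᵢ e^(−Eᵢ/kT) / Z = (0·1.00000 + 0.144·0.240331 + 0.427·0.0145856) / 1.25492 = 0.03254 eV.

0.03254 eV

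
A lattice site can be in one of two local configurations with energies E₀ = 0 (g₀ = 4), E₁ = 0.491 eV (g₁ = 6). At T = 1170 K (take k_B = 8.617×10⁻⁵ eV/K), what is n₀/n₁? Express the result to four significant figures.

86.89

k_BT = 8.617×10⁻⁵ × 1170 K = 0.100819 eV.
n₀/n₁ = (g₀/g₁) exp[−(E₀−E₁)/kT] = (4/6) × exp(−(-0.491 eV)/(0.100819 eV)) = (4/6) × exp(4.87011) = 86.89.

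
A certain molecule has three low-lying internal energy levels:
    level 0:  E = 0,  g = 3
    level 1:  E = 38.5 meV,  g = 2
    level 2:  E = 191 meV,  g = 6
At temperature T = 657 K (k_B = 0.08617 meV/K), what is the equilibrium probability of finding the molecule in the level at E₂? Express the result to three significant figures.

k_BT = 0.08617 × 657 K = 56.614 meV.
Eᵢ/kT = 0, 0.68004, 3.3737.
Z = Σ gᵢe^(−Eᵢ/kT) = 3·e^(−0) + 2·e^(−0.68004) + 6·e^(−3.3737) = 3.0000 + 1.0132 + 0.20558 = 4.2188.
P₂ = g₂ e^(−E₂/kT) / Z = 0.20558/4.2188 = 0.0487.

0.0487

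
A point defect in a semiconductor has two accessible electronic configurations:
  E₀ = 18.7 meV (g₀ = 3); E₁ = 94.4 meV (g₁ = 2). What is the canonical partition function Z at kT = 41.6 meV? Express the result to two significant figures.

Z = 2.1

Eᵢ/kT = 0.4495, 2.269.
Z = Σ gᵢe^(−Eᵢ/kT) = 3·e^(−0.4495) + 2·e^(−2.269) = 1.914 + 0.2068 = 2.121.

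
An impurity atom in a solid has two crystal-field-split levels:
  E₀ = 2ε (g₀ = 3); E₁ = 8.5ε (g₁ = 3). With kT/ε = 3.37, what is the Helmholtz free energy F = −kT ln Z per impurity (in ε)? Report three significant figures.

Eᵢ/kT = 0.59347, 2.5223.
Z = Σ gᵢe^(−Eᵢ/kT) = 3·e^(−0.59347) + 3·e^(−2.5223) = 1.6572 + 0.24082 = 1.8980.
F = −kT ln Z = −3.37 × ln(1.8980) = −3.37 × 0.64080 = -2.16 ε.

-2.16 ε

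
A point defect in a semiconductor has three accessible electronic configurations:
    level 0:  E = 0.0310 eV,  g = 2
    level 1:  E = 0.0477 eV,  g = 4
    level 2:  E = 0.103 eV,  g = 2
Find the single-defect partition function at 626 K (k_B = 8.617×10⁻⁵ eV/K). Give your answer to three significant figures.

k_BT = 8.617×10⁻⁵ × 626 K = 0.053942 eV.
Eᵢ/kT = 0.57469, 0.88428, 1.9095.
Z = Σ gᵢe^(−Eᵢ/kT) = 2·e^(−0.57469) + 4·e^(−0.88428) + 2·e^(−1.9095) = 1.1258 + 1.6520 + 0.29631 = 3.0741.

Z = 3.07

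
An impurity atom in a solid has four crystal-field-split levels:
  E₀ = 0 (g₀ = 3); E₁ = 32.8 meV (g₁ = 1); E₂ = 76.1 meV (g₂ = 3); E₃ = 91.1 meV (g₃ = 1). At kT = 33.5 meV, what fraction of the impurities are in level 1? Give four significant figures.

0.1001

Eᵢ/kT = 0, 0.979104, 2.27164, 2.71940.
Z = Σ gᵢe^(−Eᵢ/kT) = 3·e^(−0) + 1·e^(−0.979104) + 3·e^(−2.27164) + 1·e^(−2.71940) = 3.00000 + 0.375648 + 0.309429 + 0.0659143 = 3.75099.
P₁ = g₁ e^(−E₁/kT) / Z = 0.375648/3.75099 = 0.1001.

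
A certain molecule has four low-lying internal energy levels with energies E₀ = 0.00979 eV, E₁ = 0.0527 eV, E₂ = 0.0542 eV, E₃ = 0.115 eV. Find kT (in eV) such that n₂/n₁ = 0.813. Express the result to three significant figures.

0.00725 eV

n₂/n₁ = exp[−(E₂−E₁)/kT] = 0.813.
⇒ (E₂−E₁)/kT = ln(1/0.813) = ln(1.2300) = 0.20701.
kT = 0.0015 eV / 0.20701 = 0.00725 eV.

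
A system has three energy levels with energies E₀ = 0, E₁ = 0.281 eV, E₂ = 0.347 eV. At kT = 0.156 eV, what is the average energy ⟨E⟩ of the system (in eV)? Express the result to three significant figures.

Eᵢ/kT = 0, 1.8013, 2.2244.
Z = Σ e^(−Eᵢ/kT) = e^(−0) + e^(−1.8013) + e^(−2.2244) = 1.0000 + 0.16508 + 0.10813 = 1.2732.
⟨E⟩ = Σ Eᵢ e^(−Eᵢ/kT) / Z = (0·1.0000 + 0.281·0.16508 + 0.347·0.10813) / 1.2732 = 0.0659 eV.

0.0659 eV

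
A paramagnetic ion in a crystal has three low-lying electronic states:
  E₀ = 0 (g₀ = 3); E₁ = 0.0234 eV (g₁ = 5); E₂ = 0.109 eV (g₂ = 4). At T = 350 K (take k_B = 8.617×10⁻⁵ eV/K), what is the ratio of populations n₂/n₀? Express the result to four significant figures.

0.03592

k_BT = 8.617×10⁻⁵ × 350 K = 0.0301595 eV.
n₂/n₀ = (g₂/g₀) exp[−(E₂−E₀)/kT] = (4/3) × exp(−(0.109 eV)/(0.0301595 eV)) = (4/3) × exp(-3.61412) = 0.03592.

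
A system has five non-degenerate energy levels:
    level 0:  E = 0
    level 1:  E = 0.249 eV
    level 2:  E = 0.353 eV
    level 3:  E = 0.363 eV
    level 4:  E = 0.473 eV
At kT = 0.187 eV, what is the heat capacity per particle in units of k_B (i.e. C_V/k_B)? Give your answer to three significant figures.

Eᵢ/kT = 0, 1.3316, 1.8877, 1.9412, 2.5294.
Z = Σ e^(−Eᵢ/kT) = e^(−0) + e^(−1.3316) + e^(−1.8877) + e^(−1.9412) + e^(−2.5294) = 1.0000 + 0.26405 + 0.15142 + 0.14353 + 0.079707 = 1.6387.
⟨E⟩ = 0.12754 eV, ⟨E²⟩ = 0.043928 eV².
C_V/k_B = (⟨E²⟩ − ⟨E⟩²)/(kT)² = (0.043928 − 0.016266)/0.034969 = 0.791.

0.791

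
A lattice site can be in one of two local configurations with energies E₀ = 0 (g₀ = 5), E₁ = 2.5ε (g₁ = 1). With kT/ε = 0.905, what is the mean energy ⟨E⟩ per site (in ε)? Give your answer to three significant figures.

Eᵢ/kT = 0, 2.7624.
Z = Σ gᵢe^(−Eᵢ/kT) = 5·e^(−0) + 1·e^(−2.7624) = 5.0000 + 0.063140 = 5.0631.
⟨E⟩ = Σ Eᵢ gᵢe^(−Eᵢ/kT) / Z = (0·5.0000 + 2.5·0.063140) / 5.0631 = 0.0312 ε.

0.0312 ε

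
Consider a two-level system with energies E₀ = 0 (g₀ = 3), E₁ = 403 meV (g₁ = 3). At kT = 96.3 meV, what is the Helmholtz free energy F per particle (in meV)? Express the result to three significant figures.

-107 meV

Eᵢ/kT = 0, 4.1848.
Z = Σ gᵢe^(−Eᵢ/kT) = 3·e^(−0) + 3·e^(−4.1848) = 3.0000 + 0.045676 = 3.0457.
F = −kT ln Z = −96.3 × ln(3.0457) = −96.3 × 1.1137 = -107 meV.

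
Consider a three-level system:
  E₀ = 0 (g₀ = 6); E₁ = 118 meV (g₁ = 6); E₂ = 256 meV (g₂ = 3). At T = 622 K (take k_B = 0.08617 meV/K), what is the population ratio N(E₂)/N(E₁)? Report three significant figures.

k_BT = 0.08617 × 622 K = 53.598 meV.
n₂/n₁ = (g₂/g₁) exp[−(E₂−E₁)/kT] = (3/6) × exp(−(138 meV)/(53.598 meV)) = (3/6) × exp(-2.5747) = 0.0381.

0.0381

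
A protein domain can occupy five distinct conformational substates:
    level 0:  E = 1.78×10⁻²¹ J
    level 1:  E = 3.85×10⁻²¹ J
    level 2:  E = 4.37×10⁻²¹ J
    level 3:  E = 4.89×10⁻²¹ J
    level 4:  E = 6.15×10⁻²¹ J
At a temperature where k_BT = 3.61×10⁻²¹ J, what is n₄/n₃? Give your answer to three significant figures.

0.705

n₄/n₃ = exp[−(E₄−E₃)/kT] = exp(−(1.26 ×10⁻²¹ J)/(3.61 ×10⁻²¹ J)) = exp(-0.34903) = 0.705.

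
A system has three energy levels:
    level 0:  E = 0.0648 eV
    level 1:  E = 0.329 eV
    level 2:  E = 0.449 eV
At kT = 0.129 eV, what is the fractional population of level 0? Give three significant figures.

0.848

Eᵢ/kT = 0.50233, 2.5504, 3.4806.
Z = Σ e^(−Eᵢ/kT) = e^(−0.50233) + e^(−2.5504) + e^(−3.4806) = 0.60512 + 0.078050 + 0.030789 = 0.71396.
P₀ = e^(−E₀/kT) / Z = 0.60512/0.71396 = 0.848.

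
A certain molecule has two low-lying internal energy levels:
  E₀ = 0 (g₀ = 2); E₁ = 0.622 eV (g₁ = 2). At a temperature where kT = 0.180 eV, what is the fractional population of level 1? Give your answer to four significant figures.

Eᵢ/kT = 0, 3.45556.
Z = Σ gᵢe^(−Eᵢ/kT) = 2·e^(−0) + 2·e^(−3.45556) = 2.00000 + 0.0631392 = 2.06314.
P₁ = g₁ e^(−E₁/kT) / Z = 0.0631392/2.06314 = 0.03060.

0.03060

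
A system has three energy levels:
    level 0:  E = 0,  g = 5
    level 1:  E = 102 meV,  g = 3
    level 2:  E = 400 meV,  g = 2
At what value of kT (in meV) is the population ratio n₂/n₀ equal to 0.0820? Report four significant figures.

n₂/n₀ = (g₂/g₀) exp[−(E₂−E₀)/kT] = 0.0820.
⇒ (E₂−E₀)/kT = ln((2/5)/0.0820) = ln(4.87805) = 1.58475.
kT = 400 meV / 1.58475 = 252.4 meV.

252.4 meV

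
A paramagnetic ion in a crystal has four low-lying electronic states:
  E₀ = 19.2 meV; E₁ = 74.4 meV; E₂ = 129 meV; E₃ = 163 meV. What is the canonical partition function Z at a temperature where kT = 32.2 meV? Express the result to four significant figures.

Eᵢ/kT = 0.596273, 2.31056, 4.00621, 5.06211.
Z = Σ e^(−Eᵢ/kT) = e^(−0.596273) + e^(−2.31056) + e^(−4.00621) + e^(−5.06211) = 0.550861 + 0.0992057 + 0.0182023 + 0.00633218 = 0.674601.

Z = 0.6746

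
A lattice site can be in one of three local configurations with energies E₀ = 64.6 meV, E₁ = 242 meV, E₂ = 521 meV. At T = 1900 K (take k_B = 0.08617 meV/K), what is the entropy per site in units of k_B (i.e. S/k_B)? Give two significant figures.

k_BT = 0.08617 × 1900 K = 163.7 meV.
Eᵢ/kT = 0.3946, 1.478, 3.183.
Z = Σ e^(−Eᵢ/kT) = e^(−0.3946) + e^(−1.478) + e^(−3.183) = 0.6739 + 0.2281 + 0.04146 = 0.9435.
⟨E⟩ = Σ EᵢPᵢ = 127.5 meV.
S/k_B = ln Z + ⟨E⟩/kT = ln(0.9435) + 127.5/163.7 = -0.05816 + 0.7789 = 0.72.

0.72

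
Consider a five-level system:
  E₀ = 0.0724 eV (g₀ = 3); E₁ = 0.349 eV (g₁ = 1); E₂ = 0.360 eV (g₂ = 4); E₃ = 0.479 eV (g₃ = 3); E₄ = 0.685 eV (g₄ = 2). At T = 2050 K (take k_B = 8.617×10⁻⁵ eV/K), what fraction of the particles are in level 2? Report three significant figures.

k_BT = 8.617×10⁻⁵ × 2050 K = 0.17665 eV.
Eᵢ/kT = 0.40985, 1.9757, 2.0379, 2.7116, 3.8777.
Z = Σ gᵢe^(−Eᵢ/kT) = 3·e^(−0.40985) + 1·e^(−1.9757) + 4·e^(−2.0379) + 3·e^(−2.7116) + 2·e^(−3.8777) = 1.9912 + 0.13866 + 0.52121 + 0.19929 + 0.041397 = 2.8918.
P₂ = g₂ e^(−E₂/kT) / Z = 0.52121/2.8918 = 0.180.

0.180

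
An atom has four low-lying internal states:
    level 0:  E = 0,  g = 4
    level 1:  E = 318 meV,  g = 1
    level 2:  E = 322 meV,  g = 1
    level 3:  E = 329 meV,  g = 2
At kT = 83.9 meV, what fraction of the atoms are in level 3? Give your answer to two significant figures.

0.0097

Eᵢ/kT = 0, 3.790, 3.838, 3.921.
Z = Σ gᵢe^(−Eᵢ/kT) = 4·e^(−0) + 1·e^(−3.790) + 1·e^(−3.838) + 2·e^(−3.921) = 4.000 + 0.02260 + 0.02154 + 0.03964 = 4.084.
P₃ = g₃ e^(−E₃/kT) / Z = 0.03964/4.084 = 0.0097.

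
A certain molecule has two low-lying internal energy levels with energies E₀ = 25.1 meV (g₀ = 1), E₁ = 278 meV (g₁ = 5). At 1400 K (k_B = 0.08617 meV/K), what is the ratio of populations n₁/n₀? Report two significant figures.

k_BT = 0.08617 × 1400 K = 120.6 meV.
n₁/n₀ = (g₁/g₀) exp[−(E₁−E₀)/kT] = (5/1) × exp(−(252.9 meV)/(120.6 meV)) = (5/1) × exp(-2.097) = 0.61.

0.61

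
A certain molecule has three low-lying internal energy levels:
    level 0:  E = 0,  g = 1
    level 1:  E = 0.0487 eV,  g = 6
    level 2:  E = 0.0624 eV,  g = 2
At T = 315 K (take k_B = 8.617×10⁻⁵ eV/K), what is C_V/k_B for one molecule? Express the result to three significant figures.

0.895

k_BT = 8.617×10⁻⁵ × 315 K = 0.027144 eV.
Eᵢ/kT = 0, 1.7941, 2.2989.
Z = Σ gᵢe^(−Eᵢ/kT) = 1·e^(−0) + 6·e^(−1.7941) + 2·e^(−2.2989) = 1.0000 + 0.99766 + 0.20074 = 2.1984.
⟨E⟩ = 0.027798 eV, ⟨E²⟩ = 0.0014318 eV².
C_V/k_B = (⟨E²⟩ − ⟨E⟩²)/(kT)² = (0.0014318 − 0.00077273)/0.00073680 = 0.895.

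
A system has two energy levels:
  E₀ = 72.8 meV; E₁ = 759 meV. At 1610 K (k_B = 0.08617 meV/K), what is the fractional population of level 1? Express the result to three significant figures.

k_BT = 0.08617 × 1610 K = 138.73 meV.
Eᵢ/kT = 0.52476, 5.4711.
Z = Σ e^(−Eᵢ/kT) = e^(−0.52476) + e^(−5.4711) = 0.59170 + 0.0042066 = 0.59591.
P₁ = e^(−E₁/kT) / Z = 0.0042066/0.59591 = 0.00706.

0.00706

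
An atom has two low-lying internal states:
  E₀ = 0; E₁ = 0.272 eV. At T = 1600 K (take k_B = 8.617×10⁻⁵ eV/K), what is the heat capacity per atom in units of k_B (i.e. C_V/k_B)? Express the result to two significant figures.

k_BT = 8.617×10⁻⁵ × 1600 K = 0.1379 eV.
Eᵢ/kT = 0, 1.972.
Z = Σ e^(−Eᵢ/kT) = e^(−0) + e^(−1.972) = 1.000 + 0.1392 = 1.139.
⟨E⟩ = 0.03324 eV, ⟨E²⟩ = 0.009042 eV².
C_V/k_B = (⟨E²⟩ − ⟨E⟩²)/(kT)² = (0.009042 − 0.001105)/0.01902 = 0.42.

0.42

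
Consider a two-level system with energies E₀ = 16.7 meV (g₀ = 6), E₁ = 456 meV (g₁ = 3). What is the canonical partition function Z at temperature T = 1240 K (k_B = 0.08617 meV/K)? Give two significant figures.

k_BT = 0.08617 × 1240 K = 106.9 meV.
Eᵢ/kT = 0.1562, 4.266.
Z = Σ gᵢe^(−Eᵢ/kT) = 6·e^(−0.1562) + 3·e^(−4.266) = 5.132 + 0.04211 = 5.174.

Z = 5.2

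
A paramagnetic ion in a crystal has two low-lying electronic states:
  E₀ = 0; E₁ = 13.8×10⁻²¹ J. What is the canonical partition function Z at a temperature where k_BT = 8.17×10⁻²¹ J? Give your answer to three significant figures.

Eᵢ/kT = 0, 1.6891.
Z = Σ e^(−Eᵢ/kT) = e^(−0) + e^(−1.6891) = 1.0000 + 0.18469 = 1.1847.

Z = 1.18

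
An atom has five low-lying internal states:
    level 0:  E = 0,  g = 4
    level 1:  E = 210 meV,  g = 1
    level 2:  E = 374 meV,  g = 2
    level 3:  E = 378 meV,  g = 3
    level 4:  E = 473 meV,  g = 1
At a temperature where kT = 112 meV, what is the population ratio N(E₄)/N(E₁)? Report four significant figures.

n₄/n₁ = (g₄/g₁) exp[−(E₄−E₁)/kT] = (1/1) × exp(−(263 meV)/(112 meV)) = (1/1) × exp(-2.34821) = 0.09554.

0.09554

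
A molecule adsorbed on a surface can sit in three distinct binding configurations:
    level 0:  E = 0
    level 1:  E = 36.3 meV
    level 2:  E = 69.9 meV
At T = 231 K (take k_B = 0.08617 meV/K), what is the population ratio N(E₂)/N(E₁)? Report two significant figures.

0.18

k_BT = 0.08617 × 231 K = 19.91 meV.
n₂/n₁ = exp[−(E₂−E₁)/kT] = exp(−(33.6 meV)/(19.91 meV)) = exp(-1.688) = 0.18.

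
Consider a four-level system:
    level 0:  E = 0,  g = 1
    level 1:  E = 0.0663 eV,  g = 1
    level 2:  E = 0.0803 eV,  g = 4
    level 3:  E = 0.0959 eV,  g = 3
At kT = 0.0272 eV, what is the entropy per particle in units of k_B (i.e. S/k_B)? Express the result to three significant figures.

Eᵢ/kT = 0, 2.4375, 2.9522, 3.5257.
Z = Σ gᵢe^(−Eᵢ/kT) = 1·e^(−0) + 1·e^(−2.4375) + 4·e^(−2.9522) + 3·e^(−3.5257) = 1.0000 + 0.087379 + 0.20890 + 0.088294 = 1.3846.
⟨E⟩ = Σ EᵢPᵢ = 0.022415 eV.
S/k_B = ln Z + ⟨E⟩/kT = ln(1.3846) + 0.022415/0.0272 = 0.32541 + 0.82408 = 1.15.

1.15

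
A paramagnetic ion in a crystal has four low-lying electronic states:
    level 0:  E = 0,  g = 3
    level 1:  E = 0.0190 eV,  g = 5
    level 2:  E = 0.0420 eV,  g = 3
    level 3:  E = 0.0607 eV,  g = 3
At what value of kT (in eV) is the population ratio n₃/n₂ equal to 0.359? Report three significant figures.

0.0183 eV

n₃/n₂ = (g₃/g₂) exp[−(E₃−E₂)/kT] = 0.359.
⇒ (E₃−E₂)/kT = ln((3/3)/0.359) = ln(2.7855) = 1.0244.
kT = 0.0187 eV / 1.0244 = 0.0183 eV.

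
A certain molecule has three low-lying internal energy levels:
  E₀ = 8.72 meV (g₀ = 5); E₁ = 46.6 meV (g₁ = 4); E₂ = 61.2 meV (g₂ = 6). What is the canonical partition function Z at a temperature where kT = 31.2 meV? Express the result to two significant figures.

Eᵢ/kT = 0.2795, 1.494, 1.962.
Z = Σ gᵢe^(−Eᵢ/kT) = 5·e^(−0.2795) + 4·e^(−1.494) + 6·e^(−1.962) = 3.781 + 0.8979 + 0.8435 = 5.522.

Z = 5.5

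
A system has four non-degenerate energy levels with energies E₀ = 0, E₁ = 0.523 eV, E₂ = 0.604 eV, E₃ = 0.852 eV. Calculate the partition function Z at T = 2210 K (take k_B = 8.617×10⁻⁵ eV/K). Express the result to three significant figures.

k_BT = 8.617×10⁻⁵ × 2210 K = 0.19044 eV.
Eᵢ/kT = 0, 2.7463, 3.1716, 4.4739.
Z = Σ e^(−Eᵢ/kT) = e^(−0) + e^(−2.7463) + e^(−3.1716) + e^(−4.4739) = 1.0000 + 0.064165 + 0.041936 + 0.011403 = 1.1175.

Z = 1.12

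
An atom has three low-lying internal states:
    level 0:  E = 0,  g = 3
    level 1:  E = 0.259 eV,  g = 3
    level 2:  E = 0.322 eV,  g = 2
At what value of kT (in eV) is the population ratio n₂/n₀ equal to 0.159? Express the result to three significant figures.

0.225 eV

n₂/n₀ = (g₂/g₀) exp[−(E₂−E₀)/kT] = 0.159.
⇒ (E₂−E₀)/kT = ln((2/3)/0.159) = ln(4.1929) = 1.4334.
kT = 0.322 eV / 1.4334 = 0.225 eV.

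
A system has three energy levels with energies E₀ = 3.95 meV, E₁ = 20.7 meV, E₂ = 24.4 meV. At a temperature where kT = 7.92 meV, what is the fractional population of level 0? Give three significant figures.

0.836

Eᵢ/kT = 0.49874, 2.6136, 3.0808.
Z = Σ e^(−Eᵢ/kT) = e^(−0.49874) + e^(−2.6136) + e^(−3.0808) = 0.60730 + 0.073270 + 0.045923 = 0.72649.
P₀ = e^(−E₀/kT) / Z = 0.60730/0.72649 = 0.836.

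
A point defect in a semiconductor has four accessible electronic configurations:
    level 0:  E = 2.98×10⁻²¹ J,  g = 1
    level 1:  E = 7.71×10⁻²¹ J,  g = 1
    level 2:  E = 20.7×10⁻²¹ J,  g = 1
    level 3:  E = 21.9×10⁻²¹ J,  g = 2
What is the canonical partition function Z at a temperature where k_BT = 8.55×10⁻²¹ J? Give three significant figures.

Z = 1.35

Eᵢ/kT = 0.34854, 0.90175, 2.4211, 2.5614.
Z = Σ gᵢe^(−Eᵢ/kT) = 1·e^(−0.34854) + 1·e^(−0.90175) + 1·e^(−2.4211) + 2·e^(−2.5614) = 0.70572 + 0.40586 + 0.088824 + 0.15439 = 1.3548.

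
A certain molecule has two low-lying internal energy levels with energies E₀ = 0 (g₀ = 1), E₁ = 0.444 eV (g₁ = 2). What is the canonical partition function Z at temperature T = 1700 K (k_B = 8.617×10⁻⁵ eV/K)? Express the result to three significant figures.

Z = 1.10

k_BT = 8.617×10⁻⁵ × 1700 K = 0.14649 eV.
Eᵢ/kT = 0, 3.0309.
Z = Σ gᵢe^(−Eᵢ/kT) = 1·e^(−0) + 2·e^(−3.0309) = 1.0000 + 0.096544 = 1.0965.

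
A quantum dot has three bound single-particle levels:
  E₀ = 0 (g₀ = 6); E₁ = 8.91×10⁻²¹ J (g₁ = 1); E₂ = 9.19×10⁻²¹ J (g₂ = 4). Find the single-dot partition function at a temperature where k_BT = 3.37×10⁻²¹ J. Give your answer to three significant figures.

Eᵢ/kT = 0, 2.6439, 2.7270.
Z = Σ gᵢe^(−Eᵢ/kT) = 6·e^(−0) + 1·e^(−2.6439) + 4·e^(−2.7270) = 6.0000 + 0.071084 + 0.26166 = 6.3327.

Z = 6.33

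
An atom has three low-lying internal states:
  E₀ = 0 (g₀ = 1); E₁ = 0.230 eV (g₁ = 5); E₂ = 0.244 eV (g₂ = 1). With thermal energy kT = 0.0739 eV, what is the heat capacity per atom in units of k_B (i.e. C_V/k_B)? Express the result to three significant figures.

1.61

Eᵢ/kT = 0, 3.1123, 3.3018.
Z = Σ gᵢe^(−Eᵢ/kT) = 1·e^(−0) + 5·e^(−3.1123) + 1·e^(−3.3018) = 1.0000 + 0.22249 + 0.036817 = 1.2593.
⟨E⟩ = 0.047769 eV, ⟨E²⟩ = 0.011087 eV².
C_V/k_B = (⟨E²⟩ − ⟨E⟩²)/(kT)² = (0.011087 − 0.0022819)/0.0054612 = 1.61.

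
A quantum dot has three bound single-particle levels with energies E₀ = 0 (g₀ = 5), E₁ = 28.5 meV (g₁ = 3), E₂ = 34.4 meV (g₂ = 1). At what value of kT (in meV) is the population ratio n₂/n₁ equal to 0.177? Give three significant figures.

9.32 meV

n₂/n₁ = (g₂/g₁) exp[−(E₂−E₁)/kT] = 0.177.
⇒ (E₂−E₁)/kT = ln((1/3)/0.177) = ln(1.8832) = 0.63297.
kT = 5.9 meV / 0.63297 = 9.32 meV.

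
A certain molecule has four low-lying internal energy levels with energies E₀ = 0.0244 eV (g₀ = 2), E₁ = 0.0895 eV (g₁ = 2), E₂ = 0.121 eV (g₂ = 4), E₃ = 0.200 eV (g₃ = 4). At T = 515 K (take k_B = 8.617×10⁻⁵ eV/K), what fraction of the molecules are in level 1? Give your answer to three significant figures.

k_BT = 8.617×10⁻⁵ × 515 K = 0.044378 eV.
Eᵢ/kT = 0.54982, 2.0168, 2.7266, 4.5067.
Z = Σ gᵢe^(−Eᵢ/kT) = 2·e^(−0.54982) + 2·e^(−2.0168) + 4·e^(−2.7266) + 4·e^(−4.5067) = 1.1541 + 0.26616 + 0.26177 + 0.044139 = 1.7262.
P₁ = g₁ e^(−E₁/kT) / Z = 0.26616/1.7262 = 0.154.

0.154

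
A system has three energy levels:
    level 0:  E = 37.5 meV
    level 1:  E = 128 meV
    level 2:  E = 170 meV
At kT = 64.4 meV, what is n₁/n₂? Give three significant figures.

n₁/n₂ = exp[−(E₁−E₂)/kT] = exp(−(-42 meV)/(64.4 meV)) = exp(0.65217) = 1.92.

1.92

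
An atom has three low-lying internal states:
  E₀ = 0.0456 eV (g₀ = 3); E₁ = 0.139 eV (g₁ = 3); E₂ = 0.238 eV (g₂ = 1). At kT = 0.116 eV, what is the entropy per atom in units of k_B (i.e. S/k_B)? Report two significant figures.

Eᵢ/kT = 0.3931, 1.198, 2.052.
Z = Σ gᵢe^(−Eᵢ/kT) = 3·e^(−0.3931) + 3·e^(−1.198) + 1·e^(−2.052) = 2.025 + 0.9054 + 0.1285 = 3.059.
⟨E⟩ = Σ EᵢPᵢ = 0.08133 eV.
S/k_B = ln Z + ⟨E⟩/kT = ln(3.059) + 0.08133/0.116 = 1.118 + 0.7011 = 1.8.

1.8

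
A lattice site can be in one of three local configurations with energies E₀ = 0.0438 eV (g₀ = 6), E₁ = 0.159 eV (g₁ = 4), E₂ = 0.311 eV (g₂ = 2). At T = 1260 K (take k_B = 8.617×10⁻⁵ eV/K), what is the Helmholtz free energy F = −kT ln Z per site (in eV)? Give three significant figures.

-0.176 eV

k_BT = 8.617×10⁻⁵ × 1260 K = 0.10857 eV.
Eᵢ/kT = 0.40343, 1.4645, 2.8645.
Z = Σ gᵢe^(−Eᵢ/kT) = 6·e^(−0.40343) + 4·e^(−1.4645) + 2·e^(−2.8645) = 4.0081 + 0.92477 + 0.11402 = 5.0469.
F = −kT ln Z = −0.10857 × ln(5.0469) = −0.10857 × 1.6188 = -0.176 eV.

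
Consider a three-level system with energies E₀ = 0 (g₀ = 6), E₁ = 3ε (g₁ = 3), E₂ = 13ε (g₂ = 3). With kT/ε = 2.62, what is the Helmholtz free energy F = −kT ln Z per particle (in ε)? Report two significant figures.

-5.1 ε

Eᵢ/kT = 0, 1.145, 4.962.
Z = Σ gᵢe^(−Eᵢ/kT) = 6·e^(−0) + 3·e^(−1.145) + 3·e^(−4.962) = 6.000 + 0.9547 + 0.02100 = 6.976.
F = −kT ln Z = −2.62 × ln(6.976) = −2.62 × 1.942 = -5.1 ε.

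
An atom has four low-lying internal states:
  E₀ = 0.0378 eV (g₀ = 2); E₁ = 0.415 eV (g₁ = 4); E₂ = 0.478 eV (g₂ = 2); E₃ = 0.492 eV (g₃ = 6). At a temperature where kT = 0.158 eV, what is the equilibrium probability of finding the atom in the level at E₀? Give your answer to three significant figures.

Eᵢ/kT = 0.23924, 2.6266, 3.0253, 3.1139.
Z = Σ gᵢe^(−Eᵢ/kT) = 2·e^(−0.23924) + 4·e^(−2.6266) + 2·e^(−3.0253) + 6·e^(−3.1139) = 1.5745 + 0.28930 + 0.097087 + 0.26656 = 2.2274.
P₀ = g₀ e^(−E₀/kT) / Z = 1.5745/2.2274 = 0.707.

0.707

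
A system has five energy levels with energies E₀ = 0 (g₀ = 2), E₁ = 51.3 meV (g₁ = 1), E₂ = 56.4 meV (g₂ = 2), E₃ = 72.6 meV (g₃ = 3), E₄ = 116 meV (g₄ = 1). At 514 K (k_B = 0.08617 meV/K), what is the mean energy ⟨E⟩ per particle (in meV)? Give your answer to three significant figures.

k_BT = 0.08617 × 514 K = 44.291 meV.
Eᵢ/kT = 0, 1.1582, 1.2734, 1.6392, 2.6190.
Z = Σ gᵢe^(−Eᵢ/kT) = 2·e^(−0) + 1·e^(−1.1582) + 2·e^(−1.2734) + 3·e^(−1.6392) + 1·e^(−2.6190) = 2.0000 + 0.31405 + 0.55976 + 0.58241 + 0.072876 = 3.5291.
⟨E⟩ = Σ Eᵢ gᵢe^(−Eᵢ/kT) / Z = (0·2.0000 + 51.3·0.31405 + 56.4·0.55976 + 72.6·0.58241 + 116·0.072876) / 3.5291 = 27.9 meV.

27.9 meV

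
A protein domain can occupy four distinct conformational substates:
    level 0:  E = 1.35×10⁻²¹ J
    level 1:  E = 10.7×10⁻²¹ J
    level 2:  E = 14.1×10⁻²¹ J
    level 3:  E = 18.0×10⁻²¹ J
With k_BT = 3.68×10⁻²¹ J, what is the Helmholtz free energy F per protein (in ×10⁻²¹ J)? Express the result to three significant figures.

Eᵢ/kT = 0.36685, 2.9076, 3.8315, 4.8913.
Z = Σ e^(−Eᵢ/kT) = e^(−0.36685) + e^(−2.9076) + e^(−3.8315) + e^(−4.8913) = 0.69291 + 0.054607 + 0.021677 + 0.0075117 = 0.77671.
F = −kT ln Z = −3.68 × ln(0.77671) = −3.68 × -0.25269 = 0.930 ×10⁻²¹ J.

0.930 ×10⁻²¹ J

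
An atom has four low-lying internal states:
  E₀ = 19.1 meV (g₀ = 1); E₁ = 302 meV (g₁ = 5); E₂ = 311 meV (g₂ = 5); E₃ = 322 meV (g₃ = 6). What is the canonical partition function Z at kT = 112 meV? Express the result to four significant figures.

Z = 1.830

Eᵢ/kT = 0.170536, 2.69643, 2.77679, 2.87500.
Z = Σ gᵢe^(−Eᵢ/kT) = 1·e^(−0.170536) + 5·e^(−2.69643) + 5·e^(−2.77679) + 6·e^(−2.87500) = 0.843213 + 0.337229 + 0.311190 + 0.338497 = 1.83013.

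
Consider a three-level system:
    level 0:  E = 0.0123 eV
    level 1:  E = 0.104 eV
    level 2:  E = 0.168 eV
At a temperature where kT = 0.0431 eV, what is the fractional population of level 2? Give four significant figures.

Eᵢ/kT = 0.285383, 2.41299, 3.89791.
Z = Σ e^(−Eᵢ/kT) = e^(−0.285383) + e^(−2.41299) + e^(−3.89791) = 0.751726 + 0.0895471 + 0.0202843 = 0.861557.
P₂ = e^(−E₂/kT) / Z = 0.0202843/0.861557 = 0.02354.

0.02354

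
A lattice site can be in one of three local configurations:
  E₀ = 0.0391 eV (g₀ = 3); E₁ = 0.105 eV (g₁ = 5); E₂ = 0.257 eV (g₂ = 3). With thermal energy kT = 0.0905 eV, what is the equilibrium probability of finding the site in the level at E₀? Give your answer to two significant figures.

0.53

Eᵢ/kT = 0.4320, 1.160, 2.840.
Z = Σ gᵢe^(−Eᵢ/kT) = 3·e^(−0.4320) + 5·e^(−1.160) + 3·e^(−2.840) = 1.948 + 1.567 + 0.1753 = 3.690.
P₀ = g₀ e^(−E₀/kT) / Z = 1.948/3.690 = 0.53.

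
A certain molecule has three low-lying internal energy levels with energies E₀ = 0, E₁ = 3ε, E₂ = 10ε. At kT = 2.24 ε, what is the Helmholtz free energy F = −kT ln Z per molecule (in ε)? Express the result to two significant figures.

Eᵢ/kT = 0, 1.339, 4.464.
Z = Σ e^(−Eᵢ/kT) = e^(−0) + e^(−1.339) + e^(−4.464) = 1.000 + 0.2621 + 0.01152 = 1.274.
F = −kT ln Z = −2.24 × ln(1.274) = −2.24 × 0.2422 = -0.54 ε.

-0.54 ε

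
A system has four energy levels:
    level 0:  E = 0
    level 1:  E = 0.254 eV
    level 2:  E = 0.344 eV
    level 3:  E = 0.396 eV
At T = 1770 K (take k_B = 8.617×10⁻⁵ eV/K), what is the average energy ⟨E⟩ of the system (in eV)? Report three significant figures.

k_BT = 8.617×10⁻⁵ × 1770 K = 0.15252 eV.
Eᵢ/kT = 0, 1.6654, 2.2554, 2.5964.
Z = Σ e^(−Eᵢ/kT) = e^(−0) + e^(−1.6654) + e^(−2.2554) + e^(−2.5964) = 1.0000 + 0.18911 + 0.10483 + 0.074541 = 1.3685.
⟨E⟩ = Σ Eᵢ e^(−Eᵢ/kT) / Z = (0·1.0000 + 0.254·0.18911 + 0.344·0.10483 + 0.396·0.074541) / 1.3685 = 0.0830 eV.

0.0830 eV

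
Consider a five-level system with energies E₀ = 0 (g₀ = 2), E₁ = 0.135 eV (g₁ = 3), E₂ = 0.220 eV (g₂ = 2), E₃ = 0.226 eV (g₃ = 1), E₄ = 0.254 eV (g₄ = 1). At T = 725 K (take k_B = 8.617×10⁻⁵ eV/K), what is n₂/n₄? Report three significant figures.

3.45

k_BT = 8.617×10⁻⁵ × 725 K = 0.062473 eV.
n₂/n₄ = (g₂/g₄) exp[−(E₂−E₄)/kT] = (2/1) × exp(−(-0.034 eV)/(0.062473 eV)) = (2/1) × exp(0.54424) = 3.45.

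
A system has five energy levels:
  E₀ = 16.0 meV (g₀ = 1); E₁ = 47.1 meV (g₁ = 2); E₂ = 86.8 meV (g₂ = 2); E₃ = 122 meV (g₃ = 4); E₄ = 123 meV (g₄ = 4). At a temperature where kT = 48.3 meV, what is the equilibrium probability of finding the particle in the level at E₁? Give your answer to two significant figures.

0.31

Eᵢ/kT = 0.3313, 0.9752, 1.797, 2.526, 2.547.
Z = Σ gᵢe^(−Eᵢ/kT) = 1·e^(−0.3313) + 2·e^(−0.9752) + 2·e^(−1.797) + 4·e^(−2.526) + 4·e^(−2.547) = 0.7180 + 0.7542 + 0.3316 + 0.3199 + 0.3133 = 2.437.
P₁ = g₁ e^(−E₁/kT) / Z = 0.7542/2.437 = 0.31.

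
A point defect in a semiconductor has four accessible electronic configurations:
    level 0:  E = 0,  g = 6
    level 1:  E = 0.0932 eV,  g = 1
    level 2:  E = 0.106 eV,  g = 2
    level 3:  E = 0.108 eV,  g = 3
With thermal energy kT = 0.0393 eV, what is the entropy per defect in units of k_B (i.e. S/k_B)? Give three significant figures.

2.03

Eᵢ/kT = 0, 2.3715, 2.6972, 2.7481.
Z = Σ gᵢe^(−Eᵢ/kT) = 6·e^(−0) + 1·e^(−2.3715) + 2·e^(−2.6972) + 3·e^(−2.7481) = 6.0000 + 0.093341 + 0.13479 + 0.19215 = 6.4203.
⟨E⟩ = Σ EᵢPᵢ = 0.0068127 eV.
S/k_B = ln Z + ⟨E⟩/kT = ln(6.4203) + 0.0068127/0.0393 = 1.8595 + 0.17335 = 2.03.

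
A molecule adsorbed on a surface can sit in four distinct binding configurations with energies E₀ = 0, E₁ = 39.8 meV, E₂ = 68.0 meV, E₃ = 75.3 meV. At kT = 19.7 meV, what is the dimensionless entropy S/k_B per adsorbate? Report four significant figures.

0.5593

Eᵢ/kT = 0, 2.02030, 3.45178, 3.82234.
Z = Σ e^(−Eᵢ/kT) = e^(−0) + e^(−2.02030) + e^(−3.45178) + e^(−3.82234) = 1.00000 + 0.132616 + 0.0316892 + 0.0218765 = 1.18618.
⟨E⟩ = Σ EᵢPᵢ = 7.65506 meV.
S/k_B = ln Z + ⟨E⟩/kT = ln(1.18618) + 7.65506/19.7 = 0.170738 + 0.388582 = 0.5593.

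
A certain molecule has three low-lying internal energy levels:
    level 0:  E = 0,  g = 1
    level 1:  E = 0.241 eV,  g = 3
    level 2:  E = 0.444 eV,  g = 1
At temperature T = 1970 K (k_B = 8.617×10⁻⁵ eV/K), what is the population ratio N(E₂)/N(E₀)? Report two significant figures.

k_BT = 8.617×10⁻⁵ × 1970 K = 0.1698 eV.
n₂/n₀ = (g₂/g₀) exp[−(E₂−E₀)/kT] = (1/1) × exp(−(0.444 eV)/(0.1698 eV)) = (1/1) × exp(-2.615) = 0.073.

0.073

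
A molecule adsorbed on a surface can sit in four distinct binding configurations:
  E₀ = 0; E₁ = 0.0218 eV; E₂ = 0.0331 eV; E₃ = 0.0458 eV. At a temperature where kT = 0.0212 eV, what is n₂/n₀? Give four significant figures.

n₂/n₀ = exp[−(E₂−E₀)/kT] = exp(−(0.0331 eV)/(0.0212 eV)) = exp(-1.56132) = 0.2099.

0.2099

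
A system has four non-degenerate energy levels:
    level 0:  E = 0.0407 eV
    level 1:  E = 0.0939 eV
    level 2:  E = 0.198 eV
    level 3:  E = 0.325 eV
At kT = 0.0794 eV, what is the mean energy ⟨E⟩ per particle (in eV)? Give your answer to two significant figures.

Eᵢ/kT = 0.5126, 1.183, 2.494, 4.093.
Z = Σ e^(−Eᵢ/kT) = e^(−0.5126) + e^(−1.183) + e^(−2.494) + e^(−4.093) = 0.5989 + 0.3064 + 0.08258 + 0.01669 = 1.005.
⟨E⟩ = Σ Eᵢ e^(−Eᵢ/kT) / Z = (0.0407·0.5989 + 0.0939·0.3064 + 0.198·0.08258 + 0.325·0.01669) / 1.005 = 0.075 eV.

0.075 eV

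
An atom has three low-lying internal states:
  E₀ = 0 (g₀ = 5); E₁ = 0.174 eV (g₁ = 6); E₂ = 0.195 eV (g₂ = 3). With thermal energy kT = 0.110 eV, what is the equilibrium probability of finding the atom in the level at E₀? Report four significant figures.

0.7415

Eᵢ/kT = 0, 1.58182, 1.77273.
Z = Σ gᵢe^(−Eᵢ/kT) = 5·e^(−0) + 6·e^(−1.58182) + 3·e^(−1.77273) = 5.00000 + 1.23360 + 0.509606 = 6.74321.
P₀ = g₀ e^(−E₀/kT) / Z = 5.00000/6.74321 = 0.7415.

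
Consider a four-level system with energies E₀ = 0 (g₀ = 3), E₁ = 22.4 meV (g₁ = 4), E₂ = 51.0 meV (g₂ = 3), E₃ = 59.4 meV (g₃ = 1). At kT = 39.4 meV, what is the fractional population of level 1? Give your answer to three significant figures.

0.359

Eᵢ/kT = 0, 0.56853, 1.2944, 1.5076.
Z = Σ gᵢe^(−Eᵢ/kT) = 3·e^(−0) + 4·e^(−0.56853) + 3·e^(−1.2944) + 1·e^(−1.5076) = 3.0000 + 2.2654 + 0.82219 + 0.22144 = 6.3090.
P₁ = g₁ e^(−E₁/kT) / Z = 2.2654/6.3090 = 0.359.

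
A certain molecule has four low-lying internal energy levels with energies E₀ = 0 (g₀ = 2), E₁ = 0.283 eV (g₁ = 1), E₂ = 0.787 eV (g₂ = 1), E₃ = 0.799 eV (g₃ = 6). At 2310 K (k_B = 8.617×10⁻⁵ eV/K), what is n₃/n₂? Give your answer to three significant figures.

5.65

k_BT = 8.617×10⁻⁵ × 2310 K = 0.19905 eV.
n₃/n₂ = (g₃/g₂) exp[−(E₃−E₂)/kT] = (6/1) × exp(−(0.012 eV)/(0.19905 eV)) = (6/1) × exp(-0.060286) = 5.65.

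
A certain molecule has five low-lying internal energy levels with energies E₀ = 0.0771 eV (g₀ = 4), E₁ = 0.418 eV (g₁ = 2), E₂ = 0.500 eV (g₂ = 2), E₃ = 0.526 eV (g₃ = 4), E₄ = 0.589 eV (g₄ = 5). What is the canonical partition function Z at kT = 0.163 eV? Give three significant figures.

Eᵢ/kT = 0.47301, 2.5644, 3.0675, 3.2270, 3.6135.
Z = Σ gᵢe^(−Eᵢ/kT) = 4·e^(−0.47301) + 2·e^(−2.5644) + 2·e^(−3.0675) + 4·e^(−3.2270) + 5·e^(−3.6135) = 2.4925 + 0.15393 + 0.093075 + 0.15871 + 0.13479 = 3.0330.

Z = 3.03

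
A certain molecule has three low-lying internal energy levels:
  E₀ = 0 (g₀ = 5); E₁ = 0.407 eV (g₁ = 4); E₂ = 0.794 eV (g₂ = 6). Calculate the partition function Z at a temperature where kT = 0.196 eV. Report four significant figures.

Z = 5.606

Eᵢ/kT = 0, 2.07653, 4.05102.
Z = Σ gᵢe^(−Eᵢ/kT) = 5·e^(−0) + 4·e^(−2.07653) + 6·e^(−4.05102) = 5.00000 + 0.501458 + 0.104428 = 5.60589.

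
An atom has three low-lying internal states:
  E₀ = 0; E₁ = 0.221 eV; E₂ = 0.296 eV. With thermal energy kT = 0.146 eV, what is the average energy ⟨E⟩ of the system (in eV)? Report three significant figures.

Eᵢ/kT = 0, 1.5137, 2.0274.
Z = Σ e^(−Eᵢ/kT) = e^(−0) + e^(−1.5137) + e^(−2.0274) = 1.0000 + 0.22009 + 0.13168 = 1.3518.
⟨E⟩ = Σ Eᵢ e^(−Eᵢ/kT) / Z = (0·1.0000 + 0.221·0.22009 + 0.296·0.13168) / 1.3518 = 0.0648 eV.

0.0648 eV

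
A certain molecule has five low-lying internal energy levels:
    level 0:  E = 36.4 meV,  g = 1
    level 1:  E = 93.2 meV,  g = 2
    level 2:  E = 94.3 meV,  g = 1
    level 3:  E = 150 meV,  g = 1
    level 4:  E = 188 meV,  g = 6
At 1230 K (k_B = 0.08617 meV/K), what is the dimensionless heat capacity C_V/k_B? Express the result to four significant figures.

0.2959

k_BT = 0.08617 × 1230 K = 105.989 meV.
Eᵢ/kT = 0.343432, 0.879337, 0.889715, 1.41524, 1.77377.
Z = Σ gᵢe^(−Eᵢ/kT) = 1·e^(−0.343432) + 2·e^(−0.879337) + 1·e^(−0.889715) + 1·e^(−1.41524) + 6·e^(−1.77377) = 0.709332 + 0.830116 + 0.410773 + 0.242867 + 1.01815 = 3.21124.
⟨E⟩ = 115.147 meV, ⟨E²⟩ = 16583.4 meV².
C_V/k_B = (⟨E²⟩ − ⟨E⟩²)/(kT)² = (16583.4 − 13258.8)/11233.7 = 0.2959.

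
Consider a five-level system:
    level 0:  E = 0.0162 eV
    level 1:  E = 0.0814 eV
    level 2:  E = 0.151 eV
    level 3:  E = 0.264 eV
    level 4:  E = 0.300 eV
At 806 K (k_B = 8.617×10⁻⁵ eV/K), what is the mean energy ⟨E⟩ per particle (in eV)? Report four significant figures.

0.05204 eV

k_BT = 8.617×10⁻⁵ × 806 K = 0.0694530 eV.
Eᵢ/kT = 0.233251, 1.17202, 2.17413, 3.80113, 4.31947.
Z = Σ e^(−Eᵢ/kT) = e^(−0.233251) + e^(−1.17202) + e^(−2.17413) + e^(−3.80113) + e^(−4.31947) = 0.791955 + 0.309741 + 0.113707 + 0.0223455 + 0.0133069 = 1.25106.
⟨E⟩ = Σ Eᵢ e^(−Eᵢ/kT) / Z = (0.0162·0.791955 + 0.0814·0.309741 + 0.151·0.113707 + 0.264·0.0223455 + 0.300·0.0133069) / 1.25106 = 0.05204 eV.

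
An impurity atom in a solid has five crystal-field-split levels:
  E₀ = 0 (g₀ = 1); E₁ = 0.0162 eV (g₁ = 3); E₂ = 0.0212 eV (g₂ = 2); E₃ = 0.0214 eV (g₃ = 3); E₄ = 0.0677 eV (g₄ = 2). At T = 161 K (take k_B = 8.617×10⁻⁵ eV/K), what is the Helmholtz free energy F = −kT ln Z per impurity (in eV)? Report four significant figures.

-0.01535 eV

k_BT = 8.617×10⁻⁵ × 161 K = 0.0138734 eV.
Eᵢ/kT = 0, 1.16770, 1.52810, 1.54252, 4.87984.
Z = Σ gᵢe^(−Eᵢ/kT) = 1·e^(−0) + 3·e^(−1.16770) + 2·e^(−1.52810) + 3·e^(−1.54252) + 2·e^(−4.87984) = 1.00000 + 0.933245 + 0.433895 + 0.641525 + 0.0151965 = 3.02386.
F = −kT ln Z = −0.0138734 × ln(3.02386) = −0.0138734 × 1.10653 = -0.01535 eV.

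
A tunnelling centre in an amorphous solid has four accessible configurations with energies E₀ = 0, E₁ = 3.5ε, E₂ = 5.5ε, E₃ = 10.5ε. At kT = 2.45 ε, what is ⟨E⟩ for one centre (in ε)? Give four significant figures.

Eᵢ/kT = 0, 1.42857, 2.24490, 4.28571.
Z = Σ e^(−Eᵢ/kT) = e^(−0) + e^(−1.42857) + e^(−2.24490) + e^(−4.28571) = 1.00000 + 0.239651 + 0.105938 + 0.0137638 = 1.35935.
⟨E⟩ = Σ Eᵢ e^(−Eᵢ/kT) / Z = (0·1.00000 + 3.5·0.239651 + 5.5·0.105938 + 10.5·0.0137638) / 1.35935 = 1.152 ε.

1.152 ε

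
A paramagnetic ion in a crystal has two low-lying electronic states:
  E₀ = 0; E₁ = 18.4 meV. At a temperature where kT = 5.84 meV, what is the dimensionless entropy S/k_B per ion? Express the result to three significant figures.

0.171

Eᵢ/kT = 0, 3.1507.
Z = Σ e^(−Eᵢ/kT) = e^(−0) + e^(−3.1507) = 1.0000 + 0.042822 = 1.0428.
⟨E⟩ = Σ EᵢPᵢ = 0.75559 meV.
S/k_B = ln Z + ⟨E⟩/kT = ln(1.0428) + 0.75559/5.84 = 0.041909 + 0.12938 = 0.171.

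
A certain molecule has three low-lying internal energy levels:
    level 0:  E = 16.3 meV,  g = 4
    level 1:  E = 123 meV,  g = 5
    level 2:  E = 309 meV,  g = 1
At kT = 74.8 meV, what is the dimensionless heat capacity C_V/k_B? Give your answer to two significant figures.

0.41

Eᵢ/kT = 0.2179, 1.644, 4.131.
Z = Σ gᵢe^(−Eᵢ/kT) = 4·e^(−0.2179) + 5·e^(−1.644) + 1·e^(−4.131) = 3.217 + 0.9660 + 0.01607 = 4.199.
⟨E⟩ = 41.97 meV, ⟨E²⟩ = 4049 meV².
C_V/k_B = (⟨E²⟩ − ⟨E⟩²)/(kT)² = (4049 − 1761)/5595 = 0.41.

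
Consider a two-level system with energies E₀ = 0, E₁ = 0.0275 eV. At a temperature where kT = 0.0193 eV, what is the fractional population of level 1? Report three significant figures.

0.194

Eᵢ/kT = 0, 1.4249.
Z = Σ e^(−Eᵢ/kT) = e^(−0) + e^(−1.4249) = 1.0000 + 0.24053 = 1.2405.
P₁ = e^(−E₁/kT) / Z = 0.24053/1.2405 = 0.194.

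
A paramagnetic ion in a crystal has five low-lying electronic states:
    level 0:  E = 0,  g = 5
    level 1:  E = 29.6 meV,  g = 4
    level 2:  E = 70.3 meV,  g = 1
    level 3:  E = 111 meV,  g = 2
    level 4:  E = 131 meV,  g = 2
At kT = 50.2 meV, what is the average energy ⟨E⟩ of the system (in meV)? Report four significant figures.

16.16 meV

Eᵢ/kT = 0, 0.589641, 1.40040, 2.21116, 2.60956.
Z = Σ gᵢe^(−Eᵢ/kT) = 5·e^(−0) + 4·e^(−0.589641) + 1·e^(−1.40040) + 2·e^(−2.21116) + 2·e^(−2.60956) = 5.00000 + 2.21811 + 0.246498 + 0.219147 + 0.147134 = 7.83089.
⟨E⟩ = Σ Eᵢ gᵢe^(−Eᵢ/kT) / Z = (0·5.00000 + 29.6·2.21811 + 70.3·0.246498 + 111·0.219147 + 131·0.147134) / 7.83089 = 16.16 meV.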